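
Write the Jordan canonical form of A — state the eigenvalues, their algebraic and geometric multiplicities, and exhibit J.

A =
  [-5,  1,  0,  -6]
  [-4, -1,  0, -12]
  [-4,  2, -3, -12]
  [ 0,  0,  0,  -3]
J_2(-3) ⊕ J_1(-3) ⊕ J_1(-3)

The characteristic polynomial is
  det(x·I − A) = x^4 + 12*x^3 + 54*x^2 + 108*x + 81 = (x + 3)^4

Eigenvalues and multiplicities (the geometric multiplicity of λ is n − rank(A − λI), which equals the number of Jordan blocks for λ):
  λ = -3: algebraic multiplicity = 4, geometric multiplicity = 3

Determining the block sizes for each eigenvalue:
  λ = -3: 3 blocks summing to 4 forces exactly one block of size 2 and the rest size 1 → block sizes [2, 1, 1]

Assembling the blocks gives a Jordan form
J =
  [-3,  1,  0,  0]
  [ 0, -3,  0,  0]
  [ 0,  0, -3,  0]
  [ 0,  0,  0, -3]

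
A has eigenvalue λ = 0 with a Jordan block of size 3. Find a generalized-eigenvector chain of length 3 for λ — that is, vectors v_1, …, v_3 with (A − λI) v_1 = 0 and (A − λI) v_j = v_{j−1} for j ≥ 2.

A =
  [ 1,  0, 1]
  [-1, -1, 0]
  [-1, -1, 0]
A Jordan chain for λ = 0 of length 3:
v_1 = (-1, 1, 1)ᵀ
v_2 = (0, -1, -1)ᵀ
v_3 = (0, 1, 0)ᵀ

Let N = A − (0)·I. We want v_3 with N^3 v_3 = 0 but N^2 v_3 ≠ 0; then v_{j-1} := N · v_j for j = 3, …, 2.

Pick v_3 = (0, 1, 0)ᵀ.
Then v_2 = N · v_3 = (0, -1, -1)ᵀ.
Then v_1 = N · v_2 = (-1, 1, 1)ᵀ.

Sanity check: (A − (0)·I) v_1 = (0, 0, 0)ᵀ = 0. ✓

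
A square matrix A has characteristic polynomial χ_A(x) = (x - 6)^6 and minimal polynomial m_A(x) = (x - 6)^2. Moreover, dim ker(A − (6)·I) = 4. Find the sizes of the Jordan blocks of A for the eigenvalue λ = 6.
Block sizes for λ = 6: [2, 2, 1, 1]

Step 1 — from the characteristic polynomial, algebraic multiplicity of λ = 6 is 6. From dim ker(A − (6)·I) = 4, there are exactly 4 Jordan blocks for λ = 6.
Step 2 — from the minimal polynomial, the factor (x − 6)^2 tells us the largest block for λ = 6 has size 2.
Step 3 — with total size 6, 4 blocks, and largest block 2, the block sizes (in nonincreasing order) are [2, 2, 1, 1].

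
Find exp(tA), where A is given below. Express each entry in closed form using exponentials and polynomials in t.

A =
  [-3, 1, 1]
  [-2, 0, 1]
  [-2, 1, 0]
e^{tA} =
  [-2*t*exp(-t) + exp(-t), t*exp(-t), t*exp(-t)]
  [-2*t*exp(-t), t*exp(-t) + exp(-t), t*exp(-t)]
  [-2*t*exp(-t), t*exp(-t), t*exp(-t) + exp(-t)]

Strategy: write A = P · J · P⁻¹ where J is a Jordan canonical form, so e^{tA} = P · e^{tJ} · P⁻¹, and e^{tJ} can be computed block-by-block.

A has Jordan form
J =
  [-1,  1,  0]
  [ 0, -1,  0]
  [ 0,  0, -1]
(up to reordering of blocks).

Per-block formulas:
  For a 2×2 Jordan block J_2(-1): exp(t · J_2(-1)) = e^(-1t)·(I + t·N), where N is the 2×2 nilpotent shift.
  For a 1×1 block at λ = -1: exp(t · [-1]) = [e^(-1t)].

After assembling e^{tJ} and conjugating by P, we get:

e^{tA} =
  [-2*t*exp(-t) + exp(-t), t*exp(-t), t*exp(-t)]
  [-2*t*exp(-t), t*exp(-t) + exp(-t), t*exp(-t)]
  [-2*t*exp(-t), t*exp(-t), t*exp(-t) + exp(-t)]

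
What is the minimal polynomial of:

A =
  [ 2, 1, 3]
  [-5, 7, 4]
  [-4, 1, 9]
x^3 - 18*x^2 + 108*x - 216

The characteristic polynomial is χ_A(x) = (x - 6)^3, so the eigenvalues are known. The minimal polynomial is
  m_A(x) = Π_λ (x − λ)^{k_λ}
where k_λ is the size of the *largest* Jordan block for λ (equivalently, the smallest k with (A − λI)^k v = 0 for every generalised eigenvector v of λ).

  λ = 6: largest Jordan block has size 3, contributing (x − 6)^3

So m_A(x) = (x - 6)^3 = x^3 - 18*x^2 + 108*x - 216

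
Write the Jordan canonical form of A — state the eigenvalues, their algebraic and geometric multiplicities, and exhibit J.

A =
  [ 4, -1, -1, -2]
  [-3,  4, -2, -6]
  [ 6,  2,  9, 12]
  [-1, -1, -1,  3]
J_3(5) ⊕ J_1(5)

The characteristic polynomial is
  det(x·I − A) = x^4 - 20*x^3 + 150*x^2 - 500*x + 625 = (x - 5)^4

Eigenvalues and multiplicities (the geometric multiplicity of λ is n − rank(A − λI), which equals the number of Jordan blocks for λ):
  λ = 5: algebraic multiplicity = 4, geometric multiplicity = 2

Determining the block sizes for each eigenvalue:
  λ = 5: with am = 4 and gm = 2, the partition is not yet determined (e.g. several partitions of 4 into 2 parts exist). Let N = A − (5)·I. Computing rank(N^1) = 2, rank(N^2) = 1, rank(N^3) = 0; the number of blocks of size ≥ j is rank(N^{j−1}) − rank(N^j), giving [2, 1, 1]. So we have 1 block(s) of size 3, 1 block(s) of size 1 → block sizes [3, 1]

Assembling the blocks gives a Jordan form
J =
  [5, 1, 0, 0]
  [0, 5, 1, 0]
  [0, 0, 5, 0]
  [0, 0, 0, 5]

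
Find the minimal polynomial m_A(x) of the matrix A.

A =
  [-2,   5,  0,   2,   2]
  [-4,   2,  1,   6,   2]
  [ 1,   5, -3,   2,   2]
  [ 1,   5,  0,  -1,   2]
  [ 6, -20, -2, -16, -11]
x^3 + 9*x^2 + 27*x + 27

The characteristic polynomial is χ_A(x) = (x + 3)^5, so the eigenvalues are known. The minimal polynomial is
  m_A(x) = Π_λ (x − λ)^{k_λ}
where k_λ is the size of the *largest* Jordan block for λ (equivalently, the smallest k with (A − λI)^k v = 0 for every generalised eigenvector v of λ).

  λ = -3: largest Jordan block has size 3, contributing (x + 3)^3

So m_A(x) = (x + 3)^3 = x^3 + 9*x^2 + 27*x + 27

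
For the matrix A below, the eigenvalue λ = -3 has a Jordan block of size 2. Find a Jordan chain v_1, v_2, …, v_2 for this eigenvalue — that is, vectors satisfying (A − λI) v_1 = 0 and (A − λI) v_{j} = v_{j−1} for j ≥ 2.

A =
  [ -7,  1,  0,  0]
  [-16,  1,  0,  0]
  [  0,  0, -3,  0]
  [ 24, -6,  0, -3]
A Jordan chain for λ = -3 of length 2:
v_1 = (-4, -16, 0, 24)ᵀ
v_2 = (1, 0, 0, 0)ᵀ

Let N = A − (-3)·I. We want v_2 with N^2 v_2 = 0 but N^1 v_2 ≠ 0; then v_{j-1} := N · v_j for j = 2, …, 2.

Pick v_2 = (1, 0, 0, 0)ᵀ.
Then v_1 = N · v_2 = (-4, -16, 0, 24)ᵀ.

Sanity check: (A − (-3)·I) v_1 = (0, 0, 0, 0)ᵀ = 0. ✓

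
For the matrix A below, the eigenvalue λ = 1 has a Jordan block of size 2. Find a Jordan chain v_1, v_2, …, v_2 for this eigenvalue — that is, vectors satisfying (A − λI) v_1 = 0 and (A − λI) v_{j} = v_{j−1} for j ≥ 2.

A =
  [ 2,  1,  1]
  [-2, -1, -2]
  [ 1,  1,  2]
A Jordan chain for λ = 1 of length 2:
v_1 = (1, -2, 1)ᵀ
v_2 = (1, 0, 0)ᵀ

Let N = A − (1)·I. We want v_2 with N^2 v_2 = 0 but N^1 v_2 ≠ 0; then v_{j-1} := N · v_j for j = 2, …, 2.

Pick v_2 = (1, 0, 0)ᵀ.
Then v_1 = N · v_2 = (1, -2, 1)ᵀ.

Sanity check: (A − (1)·I) v_1 = (0, 0, 0)ᵀ = 0. ✓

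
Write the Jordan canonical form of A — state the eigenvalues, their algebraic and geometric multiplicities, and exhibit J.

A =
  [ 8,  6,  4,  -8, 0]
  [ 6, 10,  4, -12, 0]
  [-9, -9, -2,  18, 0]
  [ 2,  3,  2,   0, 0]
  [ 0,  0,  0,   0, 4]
J_2(4) ⊕ J_2(4) ⊕ J_1(4)

The characteristic polynomial is
  det(x·I − A) = x^5 - 20*x^4 + 160*x^3 - 640*x^2 + 1280*x - 1024 = (x - 4)^5

Eigenvalues and multiplicities (the geometric multiplicity of λ is n − rank(A − λI), which equals the number of Jordan blocks for λ):
  λ = 4: algebraic multiplicity = 5, geometric multiplicity = 3

Determining the block sizes for each eigenvalue:
  λ = 4: with am = 5 and gm = 3, the partition is not yet determined (e.g. several partitions of 5 into 3 parts exist). Let N = A − (4)·I. Computing rank(N^1) = 2, rank(N^2) = 0; the number of blocks of size ≥ j is rank(N^{j−1}) − rank(N^j), giving [3, 2]. So we have 2 block(s) of size 2, 1 block(s) of size 1 → block sizes [2, 2, 1]

Assembling the blocks gives a Jordan form
J =
  [4, 1, 0, 0, 0]
  [0, 4, 0, 0, 0]
  [0, 0, 4, 1, 0]
  [0, 0, 0, 4, 0]
  [0, 0, 0, 0, 4]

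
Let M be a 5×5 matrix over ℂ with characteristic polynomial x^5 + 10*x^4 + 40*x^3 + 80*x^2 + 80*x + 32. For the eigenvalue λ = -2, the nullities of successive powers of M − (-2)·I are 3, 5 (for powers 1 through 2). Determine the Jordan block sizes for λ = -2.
Block sizes for λ = -2: [2, 2, 1]

From the dimensions of kernels of powers, the number of Jordan blocks of size at least j is d_j − d_{j−1} where d_j = dim ker(N^j) (with d_0 = 0). Computing the differences gives [3, 2].
The number of blocks of size exactly k is (#blocks of size ≥ k) − (#blocks of size ≥ k + 1), so the partition is: 1 block(s) of size 1, 2 block(s) of size 2.
In nonincreasing order the block sizes are [2, 2, 1].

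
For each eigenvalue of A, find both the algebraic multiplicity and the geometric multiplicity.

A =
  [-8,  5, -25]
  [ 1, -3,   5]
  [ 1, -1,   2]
λ = -3: alg = 3, geom = 1

Step 1 — factor the characteristic polynomial to read off the algebraic multiplicities:
  χ_A(x) = (x + 3)^3

Step 2 — compute geometric multiplicities via the rank-nullity identity g(λ) = n − rank(A − λI):
  rank(A − (-3)·I) = 2, so dim ker(A − (-3)·I) = n − 2 = 1

Summary:
  λ = -3: algebraic multiplicity = 3, geometric multiplicity = 1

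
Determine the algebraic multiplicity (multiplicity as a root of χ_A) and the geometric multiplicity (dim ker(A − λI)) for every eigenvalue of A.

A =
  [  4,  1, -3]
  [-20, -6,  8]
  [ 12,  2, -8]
λ = -4: alg = 2, geom = 1; λ = -2: alg = 1, geom = 1

Step 1 — factor the characteristic polynomial to read off the algebraic multiplicities:
  χ_A(x) = (x + 2)*(x + 4)^2

Step 2 — compute geometric multiplicities via the rank-nullity identity g(λ) = n − rank(A − λI):
  rank(A − (-4)·I) = 2, so dim ker(A − (-4)·I) = n − 2 = 1
  rank(A − (-2)·I) = 2, so dim ker(A − (-2)·I) = n − 2 = 1

Summary:
  λ = -4: algebraic multiplicity = 2, geometric multiplicity = 1
  λ = -2: algebraic multiplicity = 1, geometric multiplicity = 1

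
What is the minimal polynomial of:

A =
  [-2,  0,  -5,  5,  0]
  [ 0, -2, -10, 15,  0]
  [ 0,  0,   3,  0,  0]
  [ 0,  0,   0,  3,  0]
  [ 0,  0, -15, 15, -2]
x^2 - x - 6

The characteristic polynomial is χ_A(x) = (x - 3)^2*(x + 2)^3, so the eigenvalues are known. The minimal polynomial is
  m_A(x) = Π_λ (x − λ)^{k_λ}
where k_λ is the size of the *largest* Jordan block for λ (equivalently, the smallest k with (A − λI)^k v = 0 for every generalised eigenvector v of λ).

  λ = -2: largest Jordan block has size 1, contributing (x + 2)
  λ = 3: largest Jordan block has size 1, contributing (x − 3)

So m_A(x) = (x - 3)*(x + 2) = x^2 - x - 6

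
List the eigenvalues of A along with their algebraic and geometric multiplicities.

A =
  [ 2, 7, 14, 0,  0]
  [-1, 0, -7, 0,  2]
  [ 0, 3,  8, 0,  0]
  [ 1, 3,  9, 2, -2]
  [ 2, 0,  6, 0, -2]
λ = 2: alg = 5, geom = 3

Step 1 — factor the characteristic polynomial to read off the algebraic multiplicities:
  χ_A(x) = (x - 2)^5

Step 2 — compute geometric multiplicities via the rank-nullity identity g(λ) = n − rank(A − λI):
  rank(A − (2)·I) = 2, so dim ker(A − (2)·I) = n − 2 = 3

Summary:
  λ = 2: algebraic multiplicity = 5, geometric multiplicity = 3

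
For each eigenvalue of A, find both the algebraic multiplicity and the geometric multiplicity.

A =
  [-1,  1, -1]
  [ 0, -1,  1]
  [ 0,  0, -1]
λ = -1: alg = 3, geom = 1

Step 1 — factor the characteristic polynomial to read off the algebraic multiplicities:
  χ_A(x) = (x + 1)^3

Step 2 — compute geometric multiplicities via the rank-nullity identity g(λ) = n − rank(A − λI):
  rank(A − (-1)·I) = 2, so dim ker(A − (-1)·I) = n − 2 = 1

Summary:
  λ = -1: algebraic multiplicity = 3, geometric multiplicity = 1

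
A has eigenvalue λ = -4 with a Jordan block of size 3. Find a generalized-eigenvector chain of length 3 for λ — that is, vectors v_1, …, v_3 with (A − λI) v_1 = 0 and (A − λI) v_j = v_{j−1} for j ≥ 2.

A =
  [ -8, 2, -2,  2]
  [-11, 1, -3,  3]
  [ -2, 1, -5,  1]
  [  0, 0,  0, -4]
A Jordan chain for λ = -4 of length 3:
v_1 = (-2, -5, -1, 0)ᵀ
v_2 = (-4, -11, -2, 0)ᵀ
v_3 = (1, 0, 0, 0)ᵀ

Let N = A − (-4)·I. We want v_3 with N^3 v_3 = 0 but N^2 v_3 ≠ 0; then v_{j-1} := N · v_j for j = 3, …, 2.

Pick v_3 = (1, 0, 0, 0)ᵀ.
Then v_2 = N · v_3 = (-4, -11, -2, 0)ᵀ.
Then v_1 = N · v_2 = (-2, -5, -1, 0)ᵀ.

Sanity check: (A − (-4)·I) v_1 = (0, 0, 0, 0)ᵀ = 0. ✓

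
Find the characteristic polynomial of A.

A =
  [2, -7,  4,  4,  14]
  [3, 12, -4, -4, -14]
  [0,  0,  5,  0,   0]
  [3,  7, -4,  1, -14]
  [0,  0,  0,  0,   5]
x^5 - 25*x^4 + 250*x^3 - 1250*x^2 + 3125*x - 3125

Expanding det(x·I − A) (e.g. by cofactor expansion or by noting that A is similar to its Jordan form J, which has the same characteristic polynomial as A) gives
  χ_A(x) = x^5 - 25*x^4 + 250*x^3 - 1250*x^2 + 3125*x - 3125
which factors as (x - 5)^5. The eigenvalues (with algebraic multiplicities) are λ = 5 with multiplicity 5.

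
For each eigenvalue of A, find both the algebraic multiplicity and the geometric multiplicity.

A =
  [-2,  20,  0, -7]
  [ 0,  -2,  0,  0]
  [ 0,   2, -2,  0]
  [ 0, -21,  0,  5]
λ = -2: alg = 3, geom = 2; λ = 5: alg = 1, geom = 1

Step 1 — factor the characteristic polynomial to read off the algebraic multiplicities:
  χ_A(x) = (x - 5)*(x + 2)^3

Step 2 — compute geometric multiplicities via the rank-nullity identity g(λ) = n − rank(A − λI):
  rank(A − (-2)·I) = 2, so dim ker(A − (-2)·I) = n − 2 = 2
  rank(A − (5)·I) = 3, so dim ker(A − (5)·I) = n − 3 = 1

Summary:
  λ = -2: algebraic multiplicity = 3, geometric multiplicity = 2
  λ = 5: algebraic multiplicity = 1, geometric multiplicity = 1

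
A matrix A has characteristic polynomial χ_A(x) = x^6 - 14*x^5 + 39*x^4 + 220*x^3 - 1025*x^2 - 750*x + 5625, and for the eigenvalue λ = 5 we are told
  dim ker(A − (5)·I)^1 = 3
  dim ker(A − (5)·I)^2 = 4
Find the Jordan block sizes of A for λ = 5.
Block sizes for λ = 5: [2, 1, 1]

From the dimensions of kernels of powers, the number of Jordan blocks of size at least j is d_j − d_{j−1} where d_j = dim ker(N^j) (with d_0 = 0). Computing the differences gives [3, 1].
The number of blocks of size exactly k is (#blocks of size ≥ k) − (#blocks of size ≥ k + 1), so the partition is: 2 block(s) of size 1, 1 block(s) of size 2.
In nonincreasing order the block sizes are [2, 1, 1].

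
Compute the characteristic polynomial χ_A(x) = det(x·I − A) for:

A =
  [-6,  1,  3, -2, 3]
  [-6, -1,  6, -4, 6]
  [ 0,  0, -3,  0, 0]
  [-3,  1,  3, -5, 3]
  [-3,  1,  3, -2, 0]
x^5 + 15*x^4 + 90*x^3 + 270*x^2 + 405*x + 243

Expanding det(x·I − A) (e.g. by cofactor expansion or by noting that A is similar to its Jordan form J, which has the same characteristic polynomial as A) gives
  χ_A(x) = x^5 + 15*x^4 + 90*x^3 + 270*x^2 + 405*x + 243
which factors as (x + 3)^5. The eigenvalues (with algebraic multiplicities) are λ = -3 with multiplicity 5.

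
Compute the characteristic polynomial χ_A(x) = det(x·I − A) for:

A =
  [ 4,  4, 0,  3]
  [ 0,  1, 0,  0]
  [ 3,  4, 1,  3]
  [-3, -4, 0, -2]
x^4 - 4*x^3 + 6*x^2 - 4*x + 1

Expanding det(x·I − A) (e.g. by cofactor expansion or by noting that A is similar to its Jordan form J, which has the same characteristic polynomial as A) gives
  χ_A(x) = x^4 - 4*x^3 + 6*x^2 - 4*x + 1
which factors as (x - 1)^4. The eigenvalues (with algebraic multiplicities) are λ = 1 with multiplicity 4.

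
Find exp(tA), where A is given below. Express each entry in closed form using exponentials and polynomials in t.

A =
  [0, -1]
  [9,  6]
e^{tA} =
  [-3*t*exp(3*t) + exp(3*t), -t*exp(3*t)]
  [9*t*exp(3*t), 3*t*exp(3*t) + exp(3*t)]

Strategy: write A = P · J · P⁻¹ where J is a Jordan canonical form, so e^{tA} = P · e^{tJ} · P⁻¹, and e^{tJ} can be computed block-by-block.

A has Jordan form
J =
  [3, 1]
  [0, 3]
(up to reordering of blocks).

Per-block formulas:
  For a 2×2 Jordan block J_2(3): exp(t · J_2(3)) = e^(3t)·(I + t·N), where N is the 2×2 nilpotent shift.

After assembling e^{tJ} and conjugating by P, we get:

e^{tA} =
  [-3*t*exp(3*t) + exp(3*t), -t*exp(3*t)]
  [9*t*exp(3*t), 3*t*exp(3*t) + exp(3*t)]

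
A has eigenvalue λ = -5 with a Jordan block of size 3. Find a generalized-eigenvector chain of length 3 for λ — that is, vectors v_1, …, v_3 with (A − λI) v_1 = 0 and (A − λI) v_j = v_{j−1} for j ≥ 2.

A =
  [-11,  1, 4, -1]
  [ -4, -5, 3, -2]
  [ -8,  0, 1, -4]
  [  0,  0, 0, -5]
A Jordan chain for λ = -5 of length 3:
v_1 = (-6, -4, -8, 0)ᵀ
v_2 = (1, 0, 0, 0)ᵀ
v_3 = (0, 1, 0, 0)ᵀ

Let N = A − (-5)·I. We want v_3 with N^3 v_3 = 0 but N^2 v_3 ≠ 0; then v_{j-1} := N · v_j for j = 3, …, 2.

Pick v_3 = (0, 1, 0, 0)ᵀ.
Then v_2 = N · v_3 = (1, 0, 0, 0)ᵀ.
Then v_1 = N · v_2 = (-6, -4, -8, 0)ᵀ.

Sanity check: (A − (-5)·I) v_1 = (0, 0, 0, 0)ᵀ = 0. ✓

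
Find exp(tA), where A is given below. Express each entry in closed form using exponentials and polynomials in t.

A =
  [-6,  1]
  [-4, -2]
e^{tA} =
  [-2*t*exp(-4*t) + exp(-4*t), t*exp(-4*t)]
  [-4*t*exp(-4*t), 2*t*exp(-4*t) + exp(-4*t)]

Strategy: write A = P · J · P⁻¹ where J is a Jordan canonical form, so e^{tA} = P · e^{tJ} · P⁻¹, and e^{tJ} can be computed block-by-block.

A has Jordan form
J =
  [-4,  1]
  [ 0, -4]
(up to reordering of blocks).

Per-block formulas:
  For a 2×2 Jordan block J_2(-4): exp(t · J_2(-4)) = e^(-4t)·(I + t·N), where N is the 2×2 nilpotent shift.

After assembling e^{tJ} and conjugating by P, we get:

e^{tA} =
  [-2*t*exp(-4*t) + exp(-4*t), t*exp(-4*t)]
  [-4*t*exp(-4*t), 2*t*exp(-4*t) + exp(-4*t)]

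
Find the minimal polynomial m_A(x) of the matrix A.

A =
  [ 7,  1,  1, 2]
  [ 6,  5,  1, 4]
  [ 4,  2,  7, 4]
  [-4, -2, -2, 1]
x^3 - 15*x^2 + 75*x - 125

The characteristic polynomial is χ_A(x) = (x - 5)^4, so the eigenvalues are known. The minimal polynomial is
  m_A(x) = Π_λ (x − λ)^{k_λ}
where k_λ is the size of the *largest* Jordan block for λ (equivalently, the smallest k with (A − λI)^k v = 0 for every generalised eigenvector v of λ).

  λ = 5: largest Jordan block has size 3, contributing (x − 5)^3

So m_A(x) = (x - 5)^3 = x^3 - 15*x^2 + 75*x - 125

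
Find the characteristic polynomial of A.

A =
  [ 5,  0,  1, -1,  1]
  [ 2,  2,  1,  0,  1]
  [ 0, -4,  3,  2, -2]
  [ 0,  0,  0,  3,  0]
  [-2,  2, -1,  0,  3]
x^5 - 16*x^4 + 102*x^3 - 324*x^2 + 513*x - 324

Expanding det(x·I − A) (e.g. by cofactor expansion or by noting that A is similar to its Jordan form J, which has the same characteristic polynomial as A) gives
  χ_A(x) = x^5 - 16*x^4 + 102*x^3 - 324*x^2 + 513*x - 324
which factors as (x - 4)*(x - 3)^4. The eigenvalues (with algebraic multiplicities) are λ = 3 with multiplicity 4, λ = 4 with multiplicity 1.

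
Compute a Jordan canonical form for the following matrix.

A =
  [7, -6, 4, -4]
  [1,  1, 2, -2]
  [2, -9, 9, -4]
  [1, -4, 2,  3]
J_3(5) ⊕ J_1(5)

The characteristic polynomial is
  det(x·I − A) = x^4 - 20*x^3 + 150*x^2 - 500*x + 625 = (x - 5)^4

Eigenvalues and multiplicities (the geometric multiplicity of λ is n − rank(A − λI), which equals the number of Jordan blocks for λ):
  λ = 5: algebraic multiplicity = 4, geometric multiplicity = 2

Determining the block sizes for each eigenvalue:
  λ = 5: with am = 4 and gm = 2, the partition is not yet determined (e.g. several partitions of 4 into 2 parts exist). Let N = A − (5)·I. Computing rank(N^1) = 2, rank(N^2) = 1, rank(N^3) = 0; the number of blocks of size ≥ j is rank(N^{j−1}) − rank(N^j), giving [2, 1, 1]. So we have 1 block(s) of size 3, 1 block(s) of size 1 → block sizes [3, 1]

Assembling the blocks gives a Jordan form
J =
  [5, 1, 0, 0]
  [0, 5, 1, 0]
  [0, 0, 5, 0]
  [0, 0, 0, 5]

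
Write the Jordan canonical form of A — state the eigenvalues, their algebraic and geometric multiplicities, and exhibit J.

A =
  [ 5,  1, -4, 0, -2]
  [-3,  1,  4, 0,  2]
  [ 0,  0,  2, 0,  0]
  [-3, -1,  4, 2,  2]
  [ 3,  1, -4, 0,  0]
J_2(2) ⊕ J_1(2) ⊕ J_1(2) ⊕ J_1(2)

The characteristic polynomial is
  det(x·I − A) = x^5 - 10*x^4 + 40*x^3 - 80*x^2 + 80*x - 32 = (x - 2)^5

Eigenvalues and multiplicities (the geometric multiplicity of λ is n − rank(A − λI), which equals the number of Jordan blocks for λ):
  λ = 2: algebraic multiplicity = 5, geometric multiplicity = 4

Determining the block sizes for each eigenvalue:
  λ = 2: 4 blocks summing to 5 forces exactly one block of size 2 and the rest size 1 → block sizes [2, 1, 1, 1]

Assembling the blocks gives a Jordan form
J =
  [2, 1, 0, 0, 0]
  [0, 2, 0, 0, 0]
  [0, 0, 2, 0, 0]
  [0, 0, 0, 2, 0]
  [0, 0, 0, 0, 2]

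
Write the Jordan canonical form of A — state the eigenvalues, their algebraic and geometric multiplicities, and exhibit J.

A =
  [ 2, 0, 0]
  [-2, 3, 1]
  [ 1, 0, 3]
J_1(2) ⊕ J_2(3)

The characteristic polynomial is
  det(x·I − A) = x^3 - 8*x^2 + 21*x - 18 = (x - 3)^2*(x - 2)

Eigenvalues and multiplicities (the geometric multiplicity of λ is n − rank(A − λI), which equals the number of Jordan blocks for λ):
  λ = 2: algebraic multiplicity = 1, geometric multiplicity = 1
  λ = 3: algebraic multiplicity = 2, geometric multiplicity = 1

Determining the block sizes for each eigenvalue:
  λ = 2: one block (gm = 1), so the single block has size am = 1 → block sizes [1]
  λ = 3: one block (gm = 1), so the single block has size am = 2 → block sizes [2]

Assembling the blocks gives a Jordan form
J =
  [2, 0, 0]
  [0, 3, 1]
  [0, 0, 3]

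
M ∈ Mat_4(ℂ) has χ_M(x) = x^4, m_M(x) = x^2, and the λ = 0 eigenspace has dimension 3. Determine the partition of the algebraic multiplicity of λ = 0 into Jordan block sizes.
Block sizes for λ = 0: [2, 1, 1]

Step 1 — from the characteristic polynomial, algebraic multiplicity of λ = 0 is 4. From dim ker(M − (0)·I) = 3, there are exactly 3 Jordan blocks for λ = 0.
Step 2 — from the minimal polynomial, the factor (x − 0)^2 tells us the largest block for λ = 0 has size 2.
Step 3 — with total size 4, 3 blocks, and largest block 2, the block sizes (in nonincreasing order) are [2, 1, 1].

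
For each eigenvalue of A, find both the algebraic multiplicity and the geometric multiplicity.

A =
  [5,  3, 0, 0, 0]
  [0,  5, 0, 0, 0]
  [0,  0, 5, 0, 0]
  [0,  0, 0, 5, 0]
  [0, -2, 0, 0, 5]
λ = 5: alg = 5, geom = 4

Step 1 — factor the characteristic polynomial to read off the algebraic multiplicities:
  χ_A(x) = (x - 5)^5

Step 2 — compute geometric multiplicities via the rank-nullity identity g(λ) = n − rank(A − λI):
  rank(A − (5)·I) = 1, so dim ker(A − (5)·I) = n − 1 = 4

Summary:
  λ = 5: algebraic multiplicity = 5, geometric multiplicity = 4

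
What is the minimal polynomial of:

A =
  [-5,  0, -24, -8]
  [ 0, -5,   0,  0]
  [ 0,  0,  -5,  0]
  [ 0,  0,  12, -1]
x^2 + 6*x + 5

The characteristic polynomial is χ_A(x) = (x + 1)*(x + 5)^3, so the eigenvalues are known. The minimal polynomial is
  m_A(x) = Π_λ (x − λ)^{k_λ}
where k_λ is the size of the *largest* Jordan block for λ (equivalently, the smallest k with (A − λI)^k v = 0 for every generalised eigenvector v of λ).

  λ = -5: largest Jordan block has size 1, contributing (x + 5)
  λ = -1: largest Jordan block has size 1, contributing (x + 1)

So m_A(x) = (x + 1)*(x + 5) = x^2 + 6*x + 5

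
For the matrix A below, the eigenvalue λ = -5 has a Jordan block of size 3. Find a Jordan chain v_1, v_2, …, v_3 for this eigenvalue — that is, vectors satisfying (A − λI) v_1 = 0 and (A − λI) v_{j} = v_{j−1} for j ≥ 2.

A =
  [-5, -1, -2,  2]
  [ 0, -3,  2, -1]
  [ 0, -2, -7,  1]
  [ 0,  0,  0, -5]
A Jordan chain for λ = -5 of length 3:
v_1 = (2, 0, 0, 0)ᵀ
v_2 = (-1, 2, -2, 0)ᵀ
v_3 = (0, 1, 0, 0)ᵀ

Let N = A − (-5)·I. We want v_3 with N^3 v_3 = 0 but N^2 v_3 ≠ 0; then v_{j-1} := N · v_j for j = 3, …, 2.

Pick v_3 = (0, 1, 0, 0)ᵀ.
Then v_2 = N · v_3 = (-1, 2, -2, 0)ᵀ.
Then v_1 = N · v_2 = (2, 0, 0, 0)ᵀ.

Sanity check: (A − (-5)·I) v_1 = (0, 0, 0, 0)ᵀ = 0. ✓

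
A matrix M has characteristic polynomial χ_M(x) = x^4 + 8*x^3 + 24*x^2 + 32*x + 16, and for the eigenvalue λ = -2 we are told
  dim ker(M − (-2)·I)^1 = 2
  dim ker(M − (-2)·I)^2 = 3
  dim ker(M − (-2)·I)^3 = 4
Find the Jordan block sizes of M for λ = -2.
Block sizes for λ = -2: [3, 1]

From the dimensions of kernels of powers, the number of Jordan blocks of size at least j is d_j − d_{j−1} where d_j = dim ker(N^j) (with d_0 = 0). Computing the differences gives [2, 1, 1].
The number of blocks of size exactly k is (#blocks of size ≥ k) − (#blocks of size ≥ k + 1), so the partition is: 1 block(s) of size 1, 1 block(s) of size 3.
In nonincreasing order the block sizes are [3, 1].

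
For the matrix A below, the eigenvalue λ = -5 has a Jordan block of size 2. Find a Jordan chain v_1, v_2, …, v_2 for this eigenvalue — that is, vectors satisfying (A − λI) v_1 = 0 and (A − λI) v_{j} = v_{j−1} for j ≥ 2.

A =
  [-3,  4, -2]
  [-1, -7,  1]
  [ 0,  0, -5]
A Jordan chain for λ = -5 of length 2:
v_1 = (2, -1, 0)ᵀ
v_2 = (1, 0, 0)ᵀ

Let N = A − (-5)·I. We want v_2 with N^2 v_2 = 0 but N^1 v_2 ≠ 0; then v_{j-1} := N · v_j for j = 2, …, 2.

Pick v_2 = (1, 0, 0)ᵀ.
Then v_1 = N · v_2 = (2, -1, 0)ᵀ.

Sanity check: (A − (-5)·I) v_1 = (0, 0, 0)ᵀ = 0. ✓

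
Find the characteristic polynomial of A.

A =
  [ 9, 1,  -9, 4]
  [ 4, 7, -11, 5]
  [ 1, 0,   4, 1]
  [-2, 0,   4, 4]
x^4 - 24*x^3 + 216*x^2 - 864*x + 1296

Expanding det(x·I − A) (e.g. by cofactor expansion or by noting that A is similar to its Jordan form J, which has the same characteristic polynomial as A) gives
  χ_A(x) = x^4 - 24*x^3 + 216*x^2 - 864*x + 1296
which factors as (x - 6)^4. The eigenvalues (with algebraic multiplicities) are λ = 6 with multiplicity 4.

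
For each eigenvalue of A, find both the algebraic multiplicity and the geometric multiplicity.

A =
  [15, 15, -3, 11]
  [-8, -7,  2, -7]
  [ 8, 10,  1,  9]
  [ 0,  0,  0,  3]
λ = 3: alg = 4, geom = 2

Step 1 — factor the characteristic polynomial to read off the algebraic multiplicities:
  χ_A(x) = (x - 3)^4

Step 2 — compute geometric multiplicities via the rank-nullity identity g(λ) = n − rank(A − λI):
  rank(A − (3)·I) = 2, so dim ker(A − (3)·I) = n − 2 = 2

Summary:
  λ = 3: algebraic multiplicity = 4, geometric multiplicity = 2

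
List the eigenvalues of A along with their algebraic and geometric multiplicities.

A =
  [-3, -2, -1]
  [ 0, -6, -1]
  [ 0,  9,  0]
λ = -3: alg = 3, geom = 1

Step 1 — factor the characteristic polynomial to read off the algebraic multiplicities:
  χ_A(x) = (x + 3)^3

Step 2 — compute geometric multiplicities via the rank-nullity identity g(λ) = n − rank(A − λI):
  rank(A − (-3)·I) = 2, so dim ker(A − (-3)·I) = n − 2 = 1

Summary:
  λ = -3: algebraic multiplicity = 3, geometric multiplicity = 1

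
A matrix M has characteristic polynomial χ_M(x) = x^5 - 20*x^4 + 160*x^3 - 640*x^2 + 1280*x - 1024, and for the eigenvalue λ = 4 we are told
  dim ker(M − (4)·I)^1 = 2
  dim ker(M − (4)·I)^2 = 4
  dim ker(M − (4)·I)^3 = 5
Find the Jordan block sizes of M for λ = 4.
Block sizes for λ = 4: [3, 2]

From the dimensions of kernels of powers, the number of Jordan blocks of size at least j is d_j − d_{j−1} where d_j = dim ker(N^j) (with d_0 = 0). Computing the differences gives [2, 2, 1].
The number of blocks of size exactly k is (#blocks of size ≥ k) − (#blocks of size ≥ k + 1), so the partition is: 1 block(s) of size 2, 1 block(s) of size 3.
In nonincreasing order the block sizes are [3, 2].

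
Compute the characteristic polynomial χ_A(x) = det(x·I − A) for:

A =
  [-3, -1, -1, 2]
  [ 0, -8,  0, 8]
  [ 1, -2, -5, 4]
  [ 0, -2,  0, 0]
x^4 + 16*x^3 + 96*x^2 + 256*x + 256

Expanding det(x·I − A) (e.g. by cofactor expansion or by noting that A is similar to its Jordan form J, which has the same characteristic polynomial as A) gives
  χ_A(x) = x^4 + 16*x^3 + 96*x^2 + 256*x + 256
which factors as (x + 4)^4. The eigenvalues (with algebraic multiplicities) are λ = -4 with multiplicity 4.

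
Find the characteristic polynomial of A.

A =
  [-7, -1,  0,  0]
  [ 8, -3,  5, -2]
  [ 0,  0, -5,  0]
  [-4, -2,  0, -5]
x^4 + 20*x^3 + 150*x^2 + 500*x + 625

Expanding det(x·I − A) (e.g. by cofactor expansion or by noting that A is similar to its Jordan form J, which has the same characteristic polynomial as A) gives
  χ_A(x) = x^4 + 20*x^3 + 150*x^2 + 500*x + 625
which factors as (x + 5)^4. The eigenvalues (with algebraic multiplicities) are λ = -5 with multiplicity 4.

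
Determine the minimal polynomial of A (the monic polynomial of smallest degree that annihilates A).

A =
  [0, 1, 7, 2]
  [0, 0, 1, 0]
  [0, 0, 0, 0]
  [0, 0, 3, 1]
x^4 - x^3

The characteristic polynomial is χ_A(x) = x^3*(x - 1), so the eigenvalues are known. The minimal polynomial is
  m_A(x) = Π_λ (x − λ)^{k_λ}
where k_λ is the size of the *largest* Jordan block for λ (equivalently, the smallest k with (A − λI)^k v = 0 for every generalised eigenvector v of λ).

  λ = 0: largest Jordan block has size 3, contributing (x − 0)^3
  λ = 1: largest Jordan block has size 1, contributing (x − 1)

So m_A(x) = x^3*(x - 1) = x^4 - x^3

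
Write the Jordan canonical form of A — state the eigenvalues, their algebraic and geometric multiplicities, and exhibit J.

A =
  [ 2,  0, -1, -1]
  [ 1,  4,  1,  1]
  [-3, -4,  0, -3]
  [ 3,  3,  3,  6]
J_3(3) ⊕ J_1(3)

The characteristic polynomial is
  det(x·I − A) = x^4 - 12*x^3 + 54*x^2 - 108*x + 81 = (x - 3)^4

Eigenvalues and multiplicities (the geometric multiplicity of λ is n − rank(A − λI), which equals the number of Jordan blocks for λ):
  λ = 3: algebraic multiplicity = 4, geometric multiplicity = 2

Determining the block sizes for each eigenvalue:
  λ = 3: with am = 4 and gm = 2, the partition is not yet determined (e.g. several partitions of 4 into 2 parts exist). Let N = A − (3)·I. Computing rank(N^1) = 2, rank(N^2) = 1, rank(N^3) = 0; the number of blocks of size ≥ j is rank(N^{j−1}) − rank(N^j), giving [2, 1, 1]. So we have 1 block(s) of size 3, 1 block(s) of size 1 → block sizes [3, 1]

Assembling the blocks gives a Jordan form
J =
  [3, 1, 0, 0]
  [0, 3, 1, 0]
  [0, 0, 3, 0]
  [0, 0, 0, 3]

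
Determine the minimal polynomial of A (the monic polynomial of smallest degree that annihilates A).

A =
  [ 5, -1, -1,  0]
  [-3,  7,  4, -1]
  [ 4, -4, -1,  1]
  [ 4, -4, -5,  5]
x^2 - 8*x + 16

The characteristic polynomial is χ_A(x) = (x - 4)^4, so the eigenvalues are known. The minimal polynomial is
  m_A(x) = Π_λ (x − λ)^{k_λ}
where k_λ is the size of the *largest* Jordan block for λ (equivalently, the smallest k with (A − λI)^k v = 0 for every generalised eigenvector v of λ).

  λ = 4: largest Jordan block has size 2, contributing (x − 4)^2

So m_A(x) = (x - 4)^2 = x^2 - 8*x + 16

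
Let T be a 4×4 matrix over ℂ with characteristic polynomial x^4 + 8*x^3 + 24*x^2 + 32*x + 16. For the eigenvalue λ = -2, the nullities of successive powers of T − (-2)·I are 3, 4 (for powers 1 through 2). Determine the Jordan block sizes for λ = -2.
Block sizes for λ = -2: [2, 1, 1]

From the dimensions of kernels of powers, the number of Jordan blocks of size at least j is d_j − d_{j−1} where d_j = dim ker(N^j) (with d_0 = 0). Computing the differences gives [3, 1].
The number of blocks of size exactly k is (#blocks of size ≥ k) − (#blocks of size ≥ k + 1), so the partition is: 2 block(s) of size 1, 1 block(s) of size 2.
In nonincreasing order the block sizes are [2, 1, 1].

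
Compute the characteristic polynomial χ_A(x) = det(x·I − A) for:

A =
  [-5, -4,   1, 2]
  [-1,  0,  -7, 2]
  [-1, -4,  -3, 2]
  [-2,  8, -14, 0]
x^4 + 8*x^3 - 128*x - 256

Expanding det(x·I − A) (e.g. by cofactor expansion or by noting that A is similar to its Jordan form J, which has the same characteristic polynomial as A) gives
  χ_A(x) = x^4 + 8*x^3 - 128*x - 256
which factors as (x - 4)*(x + 4)^3. The eigenvalues (with algebraic multiplicities) are λ = -4 with multiplicity 3, λ = 4 with multiplicity 1.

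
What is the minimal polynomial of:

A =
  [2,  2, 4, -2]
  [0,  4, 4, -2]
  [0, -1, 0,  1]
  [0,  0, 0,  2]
x^2 - 4*x + 4

The characteristic polynomial is χ_A(x) = (x - 2)^4, so the eigenvalues are known. The minimal polynomial is
  m_A(x) = Π_λ (x − λ)^{k_λ}
where k_λ is the size of the *largest* Jordan block for λ (equivalently, the smallest k with (A − λI)^k v = 0 for every generalised eigenvector v of λ).

  λ = 2: largest Jordan block has size 2, contributing (x − 2)^2

So m_A(x) = (x - 2)^2 = x^2 - 4*x + 4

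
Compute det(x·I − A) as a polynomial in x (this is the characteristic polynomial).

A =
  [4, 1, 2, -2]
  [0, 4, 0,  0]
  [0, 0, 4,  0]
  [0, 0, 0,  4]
x^4 - 16*x^3 + 96*x^2 - 256*x + 256

Expanding det(x·I − A) (e.g. by cofactor expansion or by noting that A is similar to its Jordan form J, which has the same characteristic polynomial as A) gives
  χ_A(x) = x^4 - 16*x^3 + 96*x^2 - 256*x + 256
which factors as (x - 4)^4. The eigenvalues (with algebraic multiplicities) are λ = 4 with multiplicity 4.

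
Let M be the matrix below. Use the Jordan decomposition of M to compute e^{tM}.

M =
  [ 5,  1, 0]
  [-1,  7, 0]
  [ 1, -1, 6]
e^{tM} =
  [-t*exp(6*t) + exp(6*t), t*exp(6*t), 0]
  [-t*exp(6*t), t*exp(6*t) + exp(6*t), 0]
  [t*exp(6*t), -t*exp(6*t), exp(6*t)]

Strategy: write M = P · J · P⁻¹ where J is a Jordan canonical form, so e^{tM} = P · e^{tJ} · P⁻¹, and e^{tJ} can be computed block-by-block.

M has Jordan form
J =
  [6, 1, 0]
  [0, 6, 0]
  [0, 0, 6]
(up to reordering of blocks).

Per-block formulas:
  For a 2×2 Jordan block J_2(6): exp(t · J_2(6)) = e^(6t)·(I + t·N), where N is the 2×2 nilpotent shift.
  For a 1×1 block at λ = 6: exp(t · [6]) = [e^(6t)].

After assembling e^{tJ} and conjugating by P, we get:

e^{tM} =
  [-t*exp(6*t) + exp(6*t), t*exp(6*t), 0]
  [-t*exp(6*t), t*exp(6*t) + exp(6*t), 0]
  [t*exp(6*t), -t*exp(6*t), exp(6*t)]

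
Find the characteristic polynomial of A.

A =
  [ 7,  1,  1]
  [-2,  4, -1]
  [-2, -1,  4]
x^3 - 15*x^2 + 75*x - 125

Expanding det(x·I − A) (e.g. by cofactor expansion or by noting that A is similar to its Jordan form J, which has the same characteristic polynomial as A) gives
  χ_A(x) = x^3 - 15*x^2 + 75*x - 125
which factors as (x - 5)^3. The eigenvalues (with algebraic multiplicities) are λ = 5 with multiplicity 3.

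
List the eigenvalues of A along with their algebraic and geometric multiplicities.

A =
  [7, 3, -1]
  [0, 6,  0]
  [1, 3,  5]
λ = 6: alg = 3, geom = 2

Step 1 — factor the characteristic polynomial to read off the algebraic multiplicities:
  χ_A(x) = (x - 6)^3

Step 2 — compute geometric multiplicities via the rank-nullity identity g(λ) = n − rank(A − λI):
  rank(A − (6)·I) = 1, so dim ker(A − (6)·I) = n − 1 = 2

Summary:
  λ = 6: algebraic multiplicity = 3, geometric multiplicity = 2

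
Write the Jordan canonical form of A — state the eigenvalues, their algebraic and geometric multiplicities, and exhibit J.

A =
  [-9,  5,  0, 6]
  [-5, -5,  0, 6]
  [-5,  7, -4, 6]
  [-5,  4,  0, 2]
J_3(-4) ⊕ J_1(-4)

The characteristic polynomial is
  det(x·I − A) = x^4 + 16*x^3 + 96*x^2 + 256*x + 256 = (x + 4)^4

Eigenvalues and multiplicities (the geometric multiplicity of λ is n − rank(A − λI), which equals the number of Jordan blocks for λ):
  λ = -4: algebraic multiplicity = 4, geometric multiplicity = 2

Determining the block sizes for each eigenvalue:
  λ = -4: with am = 4 and gm = 2, the partition is not yet determined (e.g. several partitions of 4 into 2 parts exist). Let N = A − (-4)·I. Computing rank(N^1) = 2, rank(N^2) = 1, rank(N^3) = 0; the number of blocks of size ≥ j is rank(N^{j−1}) − rank(N^j), giving [2, 1, 1]. So we have 1 block(s) of size 3, 1 block(s) of size 1 → block sizes [3, 1]

Assembling the blocks gives a Jordan form
J =
  [-4,  1,  0,  0]
  [ 0, -4,  1,  0]
  [ 0,  0, -4,  0]
  [ 0,  0,  0, -4]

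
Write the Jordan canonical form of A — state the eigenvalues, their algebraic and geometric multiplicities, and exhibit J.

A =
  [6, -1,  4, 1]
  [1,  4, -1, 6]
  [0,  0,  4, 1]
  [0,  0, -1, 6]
J_2(5) ⊕ J_2(5)

The characteristic polynomial is
  det(x·I − A) = x^4 - 20*x^3 + 150*x^2 - 500*x + 625 = (x - 5)^4

Eigenvalues and multiplicities (the geometric multiplicity of λ is n − rank(A − λI), which equals the number of Jordan blocks for λ):
  λ = 5: algebraic multiplicity = 4, geometric multiplicity = 2

Determining the block sizes for each eigenvalue:
  λ = 5: with am = 4 and gm = 2, the partition is not yet determined (e.g. several partitions of 4 into 2 parts exist). Let N = A − (5)·I. Computing rank(N^1) = 2, rank(N^2) = 0; the number of blocks of size ≥ j is rank(N^{j−1}) − rank(N^j), giving [2, 2]. So we have 2 block(s) of size 2 → block sizes [2, 2]

Assembling the blocks gives a Jordan form
J =
  [5, 1, 0, 0]
  [0, 5, 0, 0]
  [0, 0, 5, 1]
  [0, 0, 0, 5]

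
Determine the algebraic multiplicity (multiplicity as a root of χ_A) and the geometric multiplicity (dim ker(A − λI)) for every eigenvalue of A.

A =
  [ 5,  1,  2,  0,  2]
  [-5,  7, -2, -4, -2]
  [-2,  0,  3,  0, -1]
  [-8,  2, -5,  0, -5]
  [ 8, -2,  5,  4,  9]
λ = 4: alg = 3, geom = 2; λ = 6: alg = 2, geom = 1

Step 1 — factor the characteristic polynomial to read off the algebraic multiplicities:
  χ_A(x) = (x - 6)^2*(x - 4)^3

Step 2 — compute geometric multiplicities via the rank-nullity identity g(λ) = n − rank(A − λI):
  rank(A − (4)·I) = 3, so dim ker(A − (4)·I) = n − 3 = 2
  rank(A − (6)·I) = 4, so dim ker(A − (6)·I) = n − 4 = 1

Summary:
  λ = 4: algebraic multiplicity = 3, geometric multiplicity = 2
  λ = 6: algebraic multiplicity = 2, geometric multiplicity = 1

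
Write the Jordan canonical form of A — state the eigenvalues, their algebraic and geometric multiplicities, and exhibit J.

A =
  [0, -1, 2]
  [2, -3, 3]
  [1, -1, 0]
J_3(-1)

The characteristic polynomial is
  det(x·I − A) = x^3 + 3*x^2 + 3*x + 1 = (x + 1)^3

Eigenvalues and multiplicities (the geometric multiplicity of λ is n − rank(A − λI), which equals the number of Jordan blocks for λ):
  λ = -1: algebraic multiplicity = 3, geometric multiplicity = 1

Determining the block sizes for each eigenvalue:
  λ = -1: one block (gm = 1), so the single block has size am = 3 → block sizes [3]

Assembling the blocks gives a Jordan form
J =
  [-1,  1,  0]
  [ 0, -1,  1]
  [ 0,  0, -1]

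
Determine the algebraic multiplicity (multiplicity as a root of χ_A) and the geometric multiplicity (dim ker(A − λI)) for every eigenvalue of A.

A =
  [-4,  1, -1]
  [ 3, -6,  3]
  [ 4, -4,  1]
λ = -3: alg = 3, geom = 2

Step 1 — factor the characteristic polynomial to read off the algebraic multiplicities:
  χ_A(x) = (x + 3)^3

Step 2 — compute geometric multiplicities via the rank-nullity identity g(λ) = n − rank(A − λI):
  rank(A − (-3)·I) = 1, so dim ker(A − (-3)·I) = n − 1 = 2

Summary:
  λ = -3: algebraic multiplicity = 3, geometric multiplicity = 2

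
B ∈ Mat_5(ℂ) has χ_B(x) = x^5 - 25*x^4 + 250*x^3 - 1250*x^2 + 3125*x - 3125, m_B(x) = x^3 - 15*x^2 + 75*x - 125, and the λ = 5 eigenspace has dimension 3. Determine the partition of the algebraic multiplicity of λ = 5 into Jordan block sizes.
Block sizes for λ = 5: [3, 1, 1]

Step 1 — from the characteristic polynomial, algebraic multiplicity of λ = 5 is 5. From dim ker(B − (5)·I) = 3, there are exactly 3 Jordan blocks for λ = 5.
Step 2 — from the minimal polynomial, the factor (x − 5)^3 tells us the largest block for λ = 5 has size 3.
Step 3 — with total size 5, 3 blocks, and largest block 3, the block sizes (in nonincreasing order) are [3, 1, 1].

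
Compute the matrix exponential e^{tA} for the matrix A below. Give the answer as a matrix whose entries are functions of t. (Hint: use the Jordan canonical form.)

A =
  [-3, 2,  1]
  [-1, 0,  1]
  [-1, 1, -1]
e^{tA} =
  [-t*exp(-t) + exp(-2*t), t*exp(-t) + exp(-t) - exp(-2*t), t*exp(-t)]
  [-t*exp(-t), t*exp(-t) + exp(-t), t*exp(-t)]
  [-exp(-t) + exp(-2*t), exp(-t) - exp(-2*t), exp(-t)]

Strategy: write A = P · J · P⁻¹ where J is a Jordan canonical form, so e^{tA} = P · e^{tJ} · P⁻¹, and e^{tJ} can be computed block-by-block.

A has Jordan form
J =
  [-2,  0,  0]
  [ 0, -1,  1]
  [ 0,  0, -1]
(up to reordering of blocks).

Per-block formulas:
  For a 1×1 block at λ = -2: exp(t · [-2]) = [e^(-2t)].
  For a 2×2 Jordan block J_2(-1): exp(t · J_2(-1)) = e^(-1t)·(I + t·N), where N is the 2×2 nilpotent shift.

After assembling e^{tJ} and conjugating by P, we get:

e^{tA} =
  [-t*exp(-t) + exp(-2*t), t*exp(-t) + exp(-t) - exp(-2*t), t*exp(-t)]
  [-t*exp(-t), t*exp(-t) + exp(-t), t*exp(-t)]
  [-exp(-t) + exp(-2*t), exp(-t) - exp(-2*t), exp(-t)]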